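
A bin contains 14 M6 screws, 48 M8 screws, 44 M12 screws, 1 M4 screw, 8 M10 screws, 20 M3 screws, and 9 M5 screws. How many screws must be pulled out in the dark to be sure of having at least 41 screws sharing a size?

133

In the worst case we take at most 40 of each size, but all 14 M6, all 1 M4, all 8 M10, all 20 M3, and all 9 M5 (fewer than 40), giving 14 + 40 + 40 + 1 + 8 + 20 + 9 = 132.
One more screw then forces some size to 41, so 132 + 1 = 133.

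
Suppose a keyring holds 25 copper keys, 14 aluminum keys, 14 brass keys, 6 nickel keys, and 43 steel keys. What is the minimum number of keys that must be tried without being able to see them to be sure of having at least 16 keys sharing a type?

65

In the worst case we take at most 15 of each type, but all 14 aluminum, all 14 brass, and all 6 nickel (fewer than 15), giving 15 + 14 + 14 + 6 + 15 = 64.
One more key then forces some type to 16, so 64 + 1 = 65.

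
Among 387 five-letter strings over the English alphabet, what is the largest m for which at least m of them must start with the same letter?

If each of the 26 possible first letters held at most 14, the total would be at most 26 × 14 = 364 < 387, a contradiction.
So at least one holds ⌈387/26⌉ = 15.

15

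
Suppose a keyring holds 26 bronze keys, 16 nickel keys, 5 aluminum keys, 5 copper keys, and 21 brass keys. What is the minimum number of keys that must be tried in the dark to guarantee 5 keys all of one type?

The worst case takes 4 keys of each type without reaching 5 of any: 5 × 4 = 20.
The next key must bring some type to 5, so 20 + 1 = 21.

21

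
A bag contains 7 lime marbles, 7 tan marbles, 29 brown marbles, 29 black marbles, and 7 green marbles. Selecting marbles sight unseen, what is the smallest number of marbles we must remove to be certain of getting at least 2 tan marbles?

The worst case draws every non-tan marble first: 7 + 29 + 29 + 7 = 72.
The next 2 draws are then forced to be tan, giving 72 + 2 = 74.

74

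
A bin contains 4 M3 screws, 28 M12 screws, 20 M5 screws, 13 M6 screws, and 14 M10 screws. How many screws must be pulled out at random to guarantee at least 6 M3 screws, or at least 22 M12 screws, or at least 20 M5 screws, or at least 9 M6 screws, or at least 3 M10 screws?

55

Each of the 5 sizes has its own threshold; avoid all of them simultaneously.
The worst case stops just short of every target: all 4 M3, 21 M12, 19 M5, 8 M6, 2 M10 — 4 + 21 + 19 + 8 + 2 = 54 screws.
One more screw must push some size to its target, so 54 + 1 = 55.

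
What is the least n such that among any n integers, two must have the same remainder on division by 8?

9

Two integers differ by a multiple of 8 exactly when they share a remainder mod 8.
There are 8 residue classes mod 8, so 8 integers can all lie in distinct classes.
One more integer must repeat a residue, giving a difference divisible by 8. So n = 8 + 1 = 9.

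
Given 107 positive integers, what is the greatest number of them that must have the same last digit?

The 107 positive integers fall into 10 possible last digits.
If each of the 10 possible last digits held at most 10, the total would be at most 10 × 10 = 100 < 107, a contradiction.
So at least one holds ⌈107/10⌉ = 11.

11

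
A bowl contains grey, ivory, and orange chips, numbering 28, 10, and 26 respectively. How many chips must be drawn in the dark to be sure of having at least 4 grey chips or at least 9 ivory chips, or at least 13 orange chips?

The worst case stops just short of every target: 3 grey, 8 ivory, 12 orange — 3 + 8 + 12 = 23 chips.
One more chip must push some color to its target, so 23 + 1 = 24.

24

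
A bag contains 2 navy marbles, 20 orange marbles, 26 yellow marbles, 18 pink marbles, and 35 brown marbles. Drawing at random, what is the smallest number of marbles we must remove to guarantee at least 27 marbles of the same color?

In the worst case we take at most 26 of each color, but all 2 navy, all 20 orange, and all 18 pink (fewer than 26), giving 2 + 20 + 26 + 18 + 26 = 92.
One more marble then forces some color to 27, so 92 + 1 = 93.

93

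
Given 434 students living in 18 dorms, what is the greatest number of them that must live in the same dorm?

The 434 students fall into 18 dorms.
If each of the 18 dorms held at most 24, the total would be at most 18 × 24 = 432 < 434, a contradiction.
So at least one holds ⌈434/18⌉ = 25.

25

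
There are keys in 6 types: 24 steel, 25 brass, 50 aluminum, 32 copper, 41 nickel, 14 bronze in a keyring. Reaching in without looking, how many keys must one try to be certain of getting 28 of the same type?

In the worst case we take at most 27 of each type, but all 24 steel, all 25 brass, and all 14 bronze (fewer than 27), giving 24 + 25 + 27 + 27 + 27 + 14 = 144.
One more key then forces some type to 28, so 144 + 1 = 145.

145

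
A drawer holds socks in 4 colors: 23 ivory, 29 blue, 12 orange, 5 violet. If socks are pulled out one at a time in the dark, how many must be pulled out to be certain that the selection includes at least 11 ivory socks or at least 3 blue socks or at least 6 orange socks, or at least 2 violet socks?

19

The worst case stops just short of every target: 10 ivory, 2 blue, 5 orange, 1 violet — 10 + 2 + 5 + 1 = 18 socks.
One more sock must push some color to its target, so 18 + 1 = 19.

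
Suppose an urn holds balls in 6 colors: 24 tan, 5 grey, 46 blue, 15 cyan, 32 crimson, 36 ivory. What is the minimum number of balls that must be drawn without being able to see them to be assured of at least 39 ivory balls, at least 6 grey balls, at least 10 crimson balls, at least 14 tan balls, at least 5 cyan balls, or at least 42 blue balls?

109

The worst case stops just short of every target: 13 tan, 5 grey, 41 blue, 4 cyan, 9 crimson, all 36 ivory — 13 + 5 + 41 + 4 + 9 + 36 = 108 balls.
One more ball must push some color to its target, so 108 + 1 = 109.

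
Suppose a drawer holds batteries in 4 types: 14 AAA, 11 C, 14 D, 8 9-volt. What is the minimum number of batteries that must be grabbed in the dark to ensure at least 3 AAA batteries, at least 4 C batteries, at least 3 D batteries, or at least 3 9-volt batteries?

The worst case stops just short of every target: 2 AAA, 3 C, 2 D, 2 9-volt — 2 + 3 + 2 + 2 = 9 batteries.
One more battery must push some type to its target, so 9 + 1 = 10.

10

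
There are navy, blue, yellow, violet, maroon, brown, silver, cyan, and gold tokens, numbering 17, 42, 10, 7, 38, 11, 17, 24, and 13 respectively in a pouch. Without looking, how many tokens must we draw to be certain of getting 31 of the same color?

In the worst case we take at most 30 of each color, but all 17 navy, all 10 yellow, all 7 violet, all 11 brown, all 17 silver, all 24 cyan, and all 13 gold (fewer than 30), giving 17 + 30 + 10 + 7 + 30 + 11 + 17 + 24 + 13 = 159.
One more token then forces some color to 31, so 159 + 1 = 160.

160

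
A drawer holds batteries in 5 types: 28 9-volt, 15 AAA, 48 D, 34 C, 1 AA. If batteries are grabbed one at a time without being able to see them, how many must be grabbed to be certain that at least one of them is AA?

126

To avoid AA batteries as long as possible, exhaust the other 4 types first.
The worst case draws every non-AA battery first: 28 + 15 + 48 + 34 = 125.
The next draw is then forced to be AA, giving 125 + 1 = 126.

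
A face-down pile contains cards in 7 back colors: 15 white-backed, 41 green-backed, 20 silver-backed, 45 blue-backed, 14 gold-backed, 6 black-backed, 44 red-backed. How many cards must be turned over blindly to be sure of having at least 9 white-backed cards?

To avoid white-backed cards as long as possible, exhaust the other 6 back colors first.
The worst case draws every non-white-backed card first: 41 + 20 + 45 + 14 + 6 + 44 = 170.
The next 9 draws are then forced to be white-backed, giving 170 + 9 = 179.

179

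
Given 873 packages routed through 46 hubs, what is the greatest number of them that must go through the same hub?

19

If each of the 46 hubs held at most 18, the total would be at most 46 × 18 = 828 < 873, a contradiction.
So at least one holds ⌈873/46⌉ = 19.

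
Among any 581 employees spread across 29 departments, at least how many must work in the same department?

21

The 581 employees fall into 29 departments.
If each of the 29 departments held at most 20, the total would be at most 29 × 20 = 580 < 581, a contradiction.
So at least one holds ⌈581/29⌉ = 21.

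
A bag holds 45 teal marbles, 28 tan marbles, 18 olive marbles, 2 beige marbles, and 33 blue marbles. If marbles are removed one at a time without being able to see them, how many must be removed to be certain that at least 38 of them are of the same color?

119

In the worst case we take at most 37 of each color, but all 28 tan, all 18 olive, all 2 beige, and all 33 blue (fewer than 37), giving 37 + 28 + 18 + 2 + 33 = 118.
One more marble then forces some color to 38, so 118 + 1 = 119.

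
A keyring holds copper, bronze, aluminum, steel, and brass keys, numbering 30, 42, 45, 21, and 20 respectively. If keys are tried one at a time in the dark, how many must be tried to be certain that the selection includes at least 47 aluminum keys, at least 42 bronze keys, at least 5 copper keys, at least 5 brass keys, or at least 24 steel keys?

Each of the 5 types has its own threshold; avoid all of them simultaneously.
The worst case stops just short of every target: 4 copper, 41 bronze, all 45 aluminum, all 21 steel, 4 brass — 4 + 41 + 45 + 21 + 4 = 115 keys.
One more key must push some type to its target, so 115 + 1 = 116.

116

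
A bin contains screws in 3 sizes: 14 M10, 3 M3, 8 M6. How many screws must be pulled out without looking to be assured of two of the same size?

4

Treat the 3 sizes as pigeonholes.
The worst case takes 1 screw of each size without reaching 2 of any: 3 × 1 = 3.
The next screw must bring some size to 2, so 3 + 1 = 4.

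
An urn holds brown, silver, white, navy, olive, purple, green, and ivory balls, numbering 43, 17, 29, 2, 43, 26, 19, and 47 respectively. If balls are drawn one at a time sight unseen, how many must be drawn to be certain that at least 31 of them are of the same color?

Treat the 8 colors as pigeonholes.
In the worst case we take at most 30 of each color, but all 17 silver, all 29 white, all 2 navy, all 26 purple, and all 19 green (fewer than 30), giving 30 + 17 + 29 + 2 + 30 + 26 + 19 + 30 = 183.
One more ball then forces some color to 31, so 183 + 1 = 184.

184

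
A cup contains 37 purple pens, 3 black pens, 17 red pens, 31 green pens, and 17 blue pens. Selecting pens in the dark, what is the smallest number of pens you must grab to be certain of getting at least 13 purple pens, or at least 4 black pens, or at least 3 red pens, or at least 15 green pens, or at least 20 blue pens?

Each of the 5 ink colors has its own threshold; avoid all of them simultaneously.
The worst case stops just short of every target: 12 purple, 3 black, 2 red, 14 green, all 17 blue — 12 + 3 + 2 + 14 + 17 = 48 pens.
One more pen must push some ink color to its target, so 48 + 1 = 49.

49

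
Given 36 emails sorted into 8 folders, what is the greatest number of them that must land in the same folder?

5

The 36 emails fall into 8 folders.
If each of the 8 folders held at most 4, the total would be at most 8 × 4 = 32 < 36, a contradiction.
So at least one holds ⌈36/8⌉ = 5.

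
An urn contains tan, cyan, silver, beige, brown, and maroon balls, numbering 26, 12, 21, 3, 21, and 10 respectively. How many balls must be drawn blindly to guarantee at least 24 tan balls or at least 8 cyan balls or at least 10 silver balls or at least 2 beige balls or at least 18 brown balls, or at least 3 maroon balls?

The worst case stops just short of every target: 23 tan, 7 cyan, 9 silver, 1 beige, 17 brown, 2 maroon — 23 + 7 + 9 + 1 + 17 + 2 = 59 balls.
One more ball must push some color to its target, so 59 + 1 = 60.

60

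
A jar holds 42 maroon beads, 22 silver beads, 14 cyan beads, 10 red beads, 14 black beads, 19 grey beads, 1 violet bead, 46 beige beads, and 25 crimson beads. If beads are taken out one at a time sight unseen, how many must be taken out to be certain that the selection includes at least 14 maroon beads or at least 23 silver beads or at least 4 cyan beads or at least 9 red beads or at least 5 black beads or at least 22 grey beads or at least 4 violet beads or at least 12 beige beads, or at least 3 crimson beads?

84

The worst case stops just short of every target: 13 maroon, 22 silver, 3 cyan, 8 red, 4 black, all 19 grey, all 1 violet, 11 beige, 2 crimson — 13 + 22 + 3 + 8 + 4 + 19 + 1 + 11 + 2 = 83 beads.
One more bead must push some color to its target, so 83 + 1 = 84.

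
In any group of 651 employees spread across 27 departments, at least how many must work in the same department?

25

The 651 employees fall into 27 departments.
If each of the 27 departments held at most 24, the total would be at most 27 × 24 = 648 < 651, a contradiction.
So at least one holds ⌈651/27⌉ = 25.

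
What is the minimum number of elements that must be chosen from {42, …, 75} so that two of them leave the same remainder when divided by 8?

Use the pigeonhole principle on residue classes: group the integers by remainder mod 8; there are 8 residue classes, each nonempty in this range.
Choosing one from each class (8 integers) avoids any shared remainder.
One more choice must repeat a class, so two differ by a multiple of 8. Hence 8 + 1 = 9.

9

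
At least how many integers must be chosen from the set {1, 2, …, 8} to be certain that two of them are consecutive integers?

5

Partition {1, …, 8} into 4 pairs: {1,2}, {3,4}, …, {7,8}.
Choosing 4 integers — say the 4 even numbers 2, 4, …, 8 — takes one from each pair and avoids the property.
Choosing 5 forces two into the same pair by pigeonhole, and those are consecutive. So 5.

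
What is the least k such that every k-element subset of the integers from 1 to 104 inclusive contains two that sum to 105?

Partition {1, …, 104} into 52 pairs: {1,104}, {2,103}, …, {52,53}.
Choosing 52 integers — say the integers 1 through 52 — takes one from each pair and avoids the property.
Choosing 53 forces two into the same pair by pigeonhole, and those sum to 105. So 53.

53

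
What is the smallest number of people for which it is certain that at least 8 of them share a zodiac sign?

There are 12 zodiac signs acting as pigeonholes.
With 12 × 7 = 84 people we could place exactly 7 in each, with no class reaching 8.
One more forces some class to hold 8, so 84 + 1 = 85.

85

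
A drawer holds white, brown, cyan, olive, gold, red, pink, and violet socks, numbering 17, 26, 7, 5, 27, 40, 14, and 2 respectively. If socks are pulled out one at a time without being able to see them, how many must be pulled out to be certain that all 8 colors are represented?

The hardest color to obtain is violet: we could draw every other sock first — 138 − 2 = 136 socks — without a single violet one.
The next draw must be violet, so 136 + 1 = 137.

137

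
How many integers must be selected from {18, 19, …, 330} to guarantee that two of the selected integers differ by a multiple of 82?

Group the integers by remainder mod 82; there are 82 residue classes, each nonempty in this range.
Choosing one from each class (82 integers) avoids any shared remainder.
One more choice must repeat a class, so two differ by a multiple of 82. Hence 82 + 1 = 83.

83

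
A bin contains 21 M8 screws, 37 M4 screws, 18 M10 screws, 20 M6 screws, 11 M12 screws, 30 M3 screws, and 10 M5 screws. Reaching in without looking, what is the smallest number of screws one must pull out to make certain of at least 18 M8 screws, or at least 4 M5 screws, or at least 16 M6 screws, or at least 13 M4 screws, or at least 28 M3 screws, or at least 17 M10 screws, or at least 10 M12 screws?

100

The worst case stops just short of every target: 17 M8, 12 M4, 16 M10, 15 M6, 9 M12, 27 M3, 3 M5 — 17 + 12 + 16 + 15 + 9 + 27 + 3 = 99 screws.
One more screw must push some size to its target, so 99 + 1 = 100.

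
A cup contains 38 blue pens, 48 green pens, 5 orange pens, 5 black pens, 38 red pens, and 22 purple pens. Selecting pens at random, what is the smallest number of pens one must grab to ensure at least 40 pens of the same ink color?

Treat the 6 ink colors as pigeonholes.
In the worst case we take at most 39 of each ink color, but all 38 blue, all 5 orange, all 5 black, all 38 red, and all 22 purple (fewer than 39), giving 38 + 39 + 5 + 5 + 38 + 22 = 147.
One more pen then forces some ink color to 40, so 147 + 1 = 148.

148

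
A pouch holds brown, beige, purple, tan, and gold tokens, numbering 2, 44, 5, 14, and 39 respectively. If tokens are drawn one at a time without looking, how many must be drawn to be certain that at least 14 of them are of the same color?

In the worst case we take at most 13 of each color, but all 2 brown and all 5 purple (fewer than 13), giving 2 + 13 + 5 + 13 + 13 = 46.
One more token then forces some color to 14, so 46 + 1 = 47.

47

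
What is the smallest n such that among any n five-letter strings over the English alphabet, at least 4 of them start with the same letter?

79

There are 26 possible first letters acting as pigeonholes.
With 26 × 3 = 78 five-letter strings over the English alphabet we could place exactly 3 in each, with no class reaching 4.
One more forces some class to hold 4, so 78 + 1 = 79.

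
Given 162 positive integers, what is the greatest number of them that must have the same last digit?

There are 10 possible last digits, which serve as the pigeonholes.
If each of the 10 possible last digits held at most 16, the total would be at most 10 × 16 = 160 < 162, a contradiction.
So at least one holds ⌈162/10⌉ = 17.

17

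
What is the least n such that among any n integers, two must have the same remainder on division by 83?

84

Use the pigeonhole principle on residue classes: two integers differ by a multiple of 83 exactly when they share a remainder mod 83.
There are 83 residue classes mod 83, so 83 integers can all lie in distinct classes.
One more integer must repeat a residue, giving a difference divisible by 83. So n = 83 + 1 = 84.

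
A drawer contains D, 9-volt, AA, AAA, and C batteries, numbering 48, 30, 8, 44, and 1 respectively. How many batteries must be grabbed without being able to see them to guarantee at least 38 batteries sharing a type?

In the worst case we take at most 37 of each type, but all 30 9-volt, all 8 AA, and all 1 C (fewer than 37), giving 37 + 30 + 8 + 37 + 1 = 113.
One more battery then forces some type to 38, so 113 + 1 = 114.

114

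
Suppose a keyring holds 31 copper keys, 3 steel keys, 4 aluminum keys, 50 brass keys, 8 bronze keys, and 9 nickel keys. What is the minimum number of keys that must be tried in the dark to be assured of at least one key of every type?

The hardest type to obtain is steel: we could draw every other key first — 105 − 3 = 102 keys — without a single steel one.
The next draw must be steel, so 102 + 1 = 103.

103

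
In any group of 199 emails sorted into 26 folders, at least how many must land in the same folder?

The 199 emails fall into 26 folders.
If each of the 26 folders held at most 7, the total would be at most 26 × 7 = 182 < 199, a contradiction.
So at least one holds ⌈199/26⌉ = 8.

8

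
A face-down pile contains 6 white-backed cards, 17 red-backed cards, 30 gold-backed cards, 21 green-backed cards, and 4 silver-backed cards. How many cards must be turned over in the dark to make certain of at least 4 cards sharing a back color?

16

The worst case takes 3 cards of each back color without reaching 4 of any: 5 × 3 = 15.
The next card must bring some back color to 4, so 15 + 1 = 16.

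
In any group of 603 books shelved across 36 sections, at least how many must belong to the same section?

17

The 603 books fall into 36 sections.
If each of the 36 sections held at most 16, the total would be at most 36 × 16 = 576 < 603, a contradiction.
So at least one holds ⌈603/36⌉ = 17.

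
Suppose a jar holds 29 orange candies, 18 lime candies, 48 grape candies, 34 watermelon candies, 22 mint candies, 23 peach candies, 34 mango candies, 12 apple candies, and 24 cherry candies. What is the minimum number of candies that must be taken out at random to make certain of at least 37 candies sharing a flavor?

Treat the 9 flavors as pigeonholes.
In the worst case we take at most 36 of each flavor, but all 29 orange, all 18 lime, all 34 watermelon, all 22 mint, all 23 peach, all 34 mango, all 12 apple, and all 24 cherry (fewer than 36), giving 29 + 18 + 36 + 34 + 22 + 23 + 34 + 12 + 24 = 232.
One more candy then forces some flavor to 37, so 232 + 1 = 233.

233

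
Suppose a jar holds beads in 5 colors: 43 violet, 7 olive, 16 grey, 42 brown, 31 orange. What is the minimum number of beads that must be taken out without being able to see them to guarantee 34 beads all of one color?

121

In the worst case we take at most 33 of each color, but all 7 olive, all 16 grey, and all 31 orange (fewer than 33), giving 33 + 7 + 16 + 33 + 31 = 120.
One more bead then forces some color to 34, so 120 + 1 = 121.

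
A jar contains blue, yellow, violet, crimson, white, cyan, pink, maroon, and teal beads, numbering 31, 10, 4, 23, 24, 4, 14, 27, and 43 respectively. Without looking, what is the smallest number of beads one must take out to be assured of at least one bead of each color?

The hardest color to obtain is violet: we could draw every other bead first — 180 − 4 = 176 beads — without a single violet one.
The next draw must be violet, so 176 + 1 = 177.

177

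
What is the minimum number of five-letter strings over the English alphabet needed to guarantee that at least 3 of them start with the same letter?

53

There are 26 possible first letters acting as pigeonholes.
With 26 × 2 = 52 five-letter strings over the English alphabet we could place exactly 2 in each, with no class reaching 3.
One more forces some class to hold 3, so 52 + 1 = 53.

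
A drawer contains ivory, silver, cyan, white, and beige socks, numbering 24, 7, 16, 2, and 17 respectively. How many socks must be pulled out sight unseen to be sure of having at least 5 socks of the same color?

19

Treat the 5 colors as pigeonholes.
In the worst case we take at most 4 of each color, but all 2 white (fewer than 4), giving 4 + 4 + 4 + 2 + 4 = 18.
One more sock then forces some color to 5, so 18 + 1 = 19.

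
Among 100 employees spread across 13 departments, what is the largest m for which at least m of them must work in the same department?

8

If each of the 13 departments held at most 7, the total would be at most 13 × 7 = 91 < 100, a contradiction.
So at least one holds ⌈100/13⌉ = 8.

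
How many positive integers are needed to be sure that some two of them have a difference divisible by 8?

Two integers differ by a multiple of 8 exactly when they share a remainder mod 8.
There are 8 residue classes mod 8, so 8 integers can all lie in distinct classes.
One more integer must repeat a residue, giving a difference divisible by 8. So n = 8 + 1 = 9.

9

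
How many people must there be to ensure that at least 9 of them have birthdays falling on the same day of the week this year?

57

There are 7 days of the week acting as pigeonholes.
With 7 × 8 = 56 people we could place exactly 8 in each, with no class reaching 9.
One more forces some class to hold 9, so 56 + 1 = 57.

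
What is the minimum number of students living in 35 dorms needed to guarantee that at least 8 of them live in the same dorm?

There are 35 dorms acting as pigeonholes.
With 35 × 7 = 245 students we could place exactly 7 in each, with no class reaching 8.
One more forces some class to hold 8, so 245 + 1 = 246.

246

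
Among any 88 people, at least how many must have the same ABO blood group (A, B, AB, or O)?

If each of the 4 ABO blood groups held at most 21, the total would be at most 4 × 21 = 84 < 88, a contradiction.
So at least one holds ⌈88/4⌉ = 22.

22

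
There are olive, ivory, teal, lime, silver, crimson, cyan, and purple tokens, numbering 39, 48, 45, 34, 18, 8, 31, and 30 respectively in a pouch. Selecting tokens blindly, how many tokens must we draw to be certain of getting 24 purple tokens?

247

The worst case draws every non-purple token first: 39 + 48 + 45 + 34 + 18 + 8 + 31 = 223.
The next 24 draws are then forced to be purple, giving 223 + 24 = 247.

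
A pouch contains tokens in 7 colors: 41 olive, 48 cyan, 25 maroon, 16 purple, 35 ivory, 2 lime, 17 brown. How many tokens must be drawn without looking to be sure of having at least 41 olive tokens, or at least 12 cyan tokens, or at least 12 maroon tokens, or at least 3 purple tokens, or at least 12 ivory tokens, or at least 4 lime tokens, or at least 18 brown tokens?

95

Each of the 7 colors has its own threshold; avoid all of them simultaneously.
The worst case stops just short of every target: 40 olive, 11 cyan, 11 maroon, 2 purple, 11 ivory, all 2 lime, 17 brown — 40 + 11 + 11 + 2 + 11 + 2 + 17 = 94 tokens.
One more token must push some color to its target, so 94 + 1 = 95.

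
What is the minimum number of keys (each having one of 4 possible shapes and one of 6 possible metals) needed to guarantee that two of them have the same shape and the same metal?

25

There are 4 × 6 = 24 (shape, metal) combinations acting as pigeonholes.
With 24 keys we could place one in each, avoiding any repeat.
One more forces some (shape, metal) pair to hold 2, so 24 + 1 = 25.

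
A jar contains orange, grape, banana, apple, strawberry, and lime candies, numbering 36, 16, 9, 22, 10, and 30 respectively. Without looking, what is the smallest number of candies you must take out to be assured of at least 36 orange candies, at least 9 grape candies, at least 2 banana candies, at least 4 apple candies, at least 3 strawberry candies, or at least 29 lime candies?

78

The worst case stops just short of every target: 35 orange, 8 grape, 1 banana, 3 apple, 2 strawberry, 28 lime — 35 + 8 + 1 + 3 + 2 + 28 = 77 candies.
One more candy must push some flavor to its target, so 77 + 1 = 78.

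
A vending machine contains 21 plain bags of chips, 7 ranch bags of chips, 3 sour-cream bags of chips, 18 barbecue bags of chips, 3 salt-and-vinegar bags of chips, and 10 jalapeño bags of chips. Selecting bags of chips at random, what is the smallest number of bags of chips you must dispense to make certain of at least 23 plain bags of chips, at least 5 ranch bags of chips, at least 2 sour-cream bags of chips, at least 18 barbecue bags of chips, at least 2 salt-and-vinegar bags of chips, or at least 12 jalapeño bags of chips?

The worst case stops just short of every target: all 21 plain, 4 ranch, 1 sour-cream, 17 barbecue, 1 salt-and-vinegar, all 10 jalapeño — 21 + 4 + 1 + 17 + 1 + 10 = 54 bags of chips.
One more bag of chips must push some flavor to its target, so 54 + 1 = 55.

55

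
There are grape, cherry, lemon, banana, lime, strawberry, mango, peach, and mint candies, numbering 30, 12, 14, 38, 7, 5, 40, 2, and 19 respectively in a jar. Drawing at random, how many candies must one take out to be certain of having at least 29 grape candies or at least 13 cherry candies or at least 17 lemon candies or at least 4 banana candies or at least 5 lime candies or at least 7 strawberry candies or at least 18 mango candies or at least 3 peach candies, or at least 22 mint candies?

The worst case stops just short of every target: 28 grape, 12 cherry, all 14 lemon, 3 banana, 4 lime, all 5 strawberry, 17 mango, 2 peach, all 19 mint — 28 + 12 + 14 + 3 + 4 + 5 + 17 + 2 + 19 = 104 candies.
One more candy must push some flavor to its target, so 104 + 1 = 105.

105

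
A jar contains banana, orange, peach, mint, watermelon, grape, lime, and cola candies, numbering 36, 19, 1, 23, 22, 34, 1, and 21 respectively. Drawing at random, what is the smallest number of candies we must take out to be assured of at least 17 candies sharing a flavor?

99

In the worst case we take at most 16 of each flavor, but all 1 peach and all 1 lime (fewer than 16), giving 16 + 16 + 1 + 16 + 16 + 16 + 1 + 16 = 98.
One more candy then forces some flavor to 17, so 98 + 1 = 99.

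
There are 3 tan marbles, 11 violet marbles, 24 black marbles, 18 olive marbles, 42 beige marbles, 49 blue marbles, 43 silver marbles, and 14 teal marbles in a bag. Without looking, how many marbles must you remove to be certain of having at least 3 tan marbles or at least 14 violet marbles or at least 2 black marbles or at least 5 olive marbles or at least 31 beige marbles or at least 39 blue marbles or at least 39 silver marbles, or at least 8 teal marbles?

The worst case stops just short of every target: 2 tan, all 11 violet, 1 black, 4 olive, 30 beige, 38 blue, 38 silver, 7 teal — 2 + 11 + 1 + 4 + 30 + 38 + 38 + 7 = 131 marbles.
One more marble must push some color to its target, so 131 + 1 = 132.

132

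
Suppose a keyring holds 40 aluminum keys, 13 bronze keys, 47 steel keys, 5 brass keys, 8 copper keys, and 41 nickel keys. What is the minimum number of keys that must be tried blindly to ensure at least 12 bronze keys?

To avoid bronze keys as long as possible, exhaust the other 5 types first.
The worst case draws every non-bronze key first: 40 + 47 + 5 + 8 + 41 = 141.
The next 12 draws are then forced to be bronze, giving 141 + 12 = 153.

153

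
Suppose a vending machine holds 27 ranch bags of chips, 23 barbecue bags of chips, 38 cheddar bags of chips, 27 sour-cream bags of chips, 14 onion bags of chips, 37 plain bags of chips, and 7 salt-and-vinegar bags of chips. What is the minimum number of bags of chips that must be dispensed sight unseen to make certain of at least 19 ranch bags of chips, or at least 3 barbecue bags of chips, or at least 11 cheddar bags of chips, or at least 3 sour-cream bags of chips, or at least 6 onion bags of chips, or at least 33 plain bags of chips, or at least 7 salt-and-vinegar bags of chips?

76

Each of the 7 flavors has its own threshold; avoid all of them simultaneously.
The worst case stops just short of every target: 18 ranch, 2 barbecue, 10 cheddar, 2 sour-cream, 5 onion, 32 plain, 6 salt-and-vinegar — 18 + 2 + 10 + 2 + 5 + 32 + 6 = 75 bags of chips.
One more bag of chips must push some flavor to its target, so 75 + 1 = 76.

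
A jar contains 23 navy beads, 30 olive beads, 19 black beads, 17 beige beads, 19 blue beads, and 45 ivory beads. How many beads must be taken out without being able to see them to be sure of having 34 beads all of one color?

142

In the worst case we take at most 33 of each color, but all 23 navy, all 30 olive, all 19 black, all 17 beige, and all 19 blue (fewer than 33), giving 23 + 30 + 19 + 17 + 19 + 33 = 141.
One more bead then forces some color to 34, so 141 + 1 = 142.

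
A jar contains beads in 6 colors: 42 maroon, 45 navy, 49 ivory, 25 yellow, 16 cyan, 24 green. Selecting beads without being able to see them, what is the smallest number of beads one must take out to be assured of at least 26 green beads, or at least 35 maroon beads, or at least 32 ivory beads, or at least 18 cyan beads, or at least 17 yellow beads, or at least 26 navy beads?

147

Each of the 6 colors has its own threshold; avoid all of them simultaneously.
The worst case stops just short of every target: 34 maroon, 25 navy, 31 ivory, 16 yellow, all 16 cyan, all 24 green — 34 + 25 + 31 + 16 + 16 + 24 = 146 beads.
One more bead must push some color to its target, so 146 + 1 = 147.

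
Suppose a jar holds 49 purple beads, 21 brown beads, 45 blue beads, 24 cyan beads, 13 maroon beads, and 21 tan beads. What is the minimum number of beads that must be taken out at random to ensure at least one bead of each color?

161

The hardest color to obtain is maroon: we could draw every other bead first — 173 − 13 = 160 beads — without a single maroon one.
The next draw must be maroon, so 160 + 1 = 161.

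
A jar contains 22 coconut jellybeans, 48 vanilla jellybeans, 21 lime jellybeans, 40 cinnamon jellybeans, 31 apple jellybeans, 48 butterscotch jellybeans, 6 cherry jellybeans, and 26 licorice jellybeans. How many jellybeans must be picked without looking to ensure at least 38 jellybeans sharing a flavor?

Treat the 8 flavors as pigeonholes.
In the worst case we take at most 37 of each flavor, but all 22 coconut, all 21 lime, all 31 apple, all 6 cherry, and all 26 licorice (fewer than 37), giving 22 + 37 + 21 + 37 + 31 + 37 + 6 + 26 = 217.
One more jellybean then forces some flavor to 38, so 217 + 1 = 218.

218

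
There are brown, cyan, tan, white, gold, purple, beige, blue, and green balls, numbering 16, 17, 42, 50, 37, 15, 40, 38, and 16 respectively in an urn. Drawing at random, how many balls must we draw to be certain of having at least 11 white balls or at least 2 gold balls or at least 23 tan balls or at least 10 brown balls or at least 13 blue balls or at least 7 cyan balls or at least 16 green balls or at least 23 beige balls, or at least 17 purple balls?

Each of the 9 colors has its own threshold; avoid all of them simultaneously.
The worst case stops just short of every target: 9 brown, 6 cyan, 22 tan, 10 white, 1 gold, all 15 purple, 22 beige, 12 blue, 15 green — 9 + 6 + 22 + 10 + 1 + 15 + 22 + 12 + 15 = 112 balls.
One more ball must push some color to its target, so 112 + 1 = 113.

113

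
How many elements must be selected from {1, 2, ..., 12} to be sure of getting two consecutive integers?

7

Partition {1, …, 12} into 6 pairs: {1,2}, {3,4}, …, {11,12}.
Choosing 6 integers — say the 6 even numbers 2, 4, …, 12 — takes one from each pair and avoids the property.
Choosing 7 forces two into the same pair by pigeonhole, and those are consecutive. So 7.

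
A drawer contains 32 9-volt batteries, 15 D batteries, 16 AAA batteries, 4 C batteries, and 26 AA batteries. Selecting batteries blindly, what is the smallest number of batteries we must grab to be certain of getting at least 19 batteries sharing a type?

Treat the 5 types as pigeonholes.
In the worst case we take at most 18 of each type, but all 15 D, all 16 AAA, and all 4 C (fewer than 18), giving 18 + 15 + 16 + 4 + 18 = 71.
One more battery then forces some type to 19, so 71 + 1 = 72.

72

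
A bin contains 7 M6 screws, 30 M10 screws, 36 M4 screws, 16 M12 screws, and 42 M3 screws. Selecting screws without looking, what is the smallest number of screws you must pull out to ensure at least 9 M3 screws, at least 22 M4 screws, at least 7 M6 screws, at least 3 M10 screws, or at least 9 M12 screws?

46

The worst case stops just short of every target: 6 M6, 2 M10, 21 M4, 8 M12, 8 M3 — 6 + 2 + 21 + 8 + 8 = 45 screws.
One more screw must push some size to its target, so 45 + 1 = 46.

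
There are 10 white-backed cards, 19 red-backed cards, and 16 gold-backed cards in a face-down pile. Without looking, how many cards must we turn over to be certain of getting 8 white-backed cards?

The worst case draws every non-white-backed card first: 19 + 16 = 35.
The next 8 draws are then forced to be white-backed, giving 35 + 8 = 43.

43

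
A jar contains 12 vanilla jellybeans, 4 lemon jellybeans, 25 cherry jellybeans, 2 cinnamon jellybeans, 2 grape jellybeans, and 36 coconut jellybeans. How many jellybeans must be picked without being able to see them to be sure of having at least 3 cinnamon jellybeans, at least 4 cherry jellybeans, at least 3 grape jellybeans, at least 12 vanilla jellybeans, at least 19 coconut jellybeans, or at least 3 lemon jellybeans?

39

The worst case stops just short of every target: 11 vanilla, 2 lemon, 3 cherry, 2 cinnamon, 2 grape, 18 coconut — 11 + 2 + 3 + 2 + 2 + 18 = 38 jellybeans.
One more jellybean must push some flavor to its target, so 38 + 1 = 39.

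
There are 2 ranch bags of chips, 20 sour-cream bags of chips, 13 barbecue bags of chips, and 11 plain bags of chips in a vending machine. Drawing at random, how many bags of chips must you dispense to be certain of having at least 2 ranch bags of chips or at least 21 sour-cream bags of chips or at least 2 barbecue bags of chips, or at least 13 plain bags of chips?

34

Each of the 4 flavors has its own threshold; avoid all of them simultaneously.
The worst case stops just short of every target: 1 ranch, 20 sour-cream, 1 barbecue, all 11 plain — 1 + 20 + 1 + 11 = 33 bags of chips.
One more bag of chips must push some flavor to its target, so 33 + 1 = 34.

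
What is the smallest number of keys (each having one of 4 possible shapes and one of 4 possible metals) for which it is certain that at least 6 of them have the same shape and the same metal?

81

There are 4 × 4 = 16 (shape, metal) combinations acting as pigeonholes.
With 16 × 5 = 80 keys we could place exactly 5 in each, with no (shape, metal) pair reaching 6.
One more forces some (shape, metal) pair to hold 6, so 80 + 1 = 81.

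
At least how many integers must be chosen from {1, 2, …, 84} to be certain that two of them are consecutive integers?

Partition {1, …, 84} into 42 pairs: {1,2}, {3,4}, …, {83,84}.
Choosing 42 integers — say the 42 even numbers 2, 4, …, 84 — takes one from each pair and avoids the property.
Choosing 43 forces two into the same pair by pigeonhole, and those are consecutive. So 43.

43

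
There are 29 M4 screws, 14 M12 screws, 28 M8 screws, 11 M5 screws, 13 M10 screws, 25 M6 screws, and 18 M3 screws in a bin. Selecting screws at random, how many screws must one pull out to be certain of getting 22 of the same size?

120

In the worst case we take at most 21 of each size, but all 14 M12, all 11 M5, all 13 M10, and all 18 M3 (fewer than 21), giving 21 + 14 + 21 + 11 + 13 + 21 + 18 = 119.
One more screw then forces some size to 22, so 119 + 1 = 120.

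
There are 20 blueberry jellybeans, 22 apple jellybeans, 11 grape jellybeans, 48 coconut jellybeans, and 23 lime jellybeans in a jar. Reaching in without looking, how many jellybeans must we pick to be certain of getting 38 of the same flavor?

114

In the worst case we take at most 37 of each flavor, but all 20 blueberry, all 22 apple, all 11 grape, and all 23 lime (fewer than 37), giving 20 + 22 + 11 + 37 + 23 = 113.
One more jellybean then forces some flavor to 38, so 113 + 1 = 114.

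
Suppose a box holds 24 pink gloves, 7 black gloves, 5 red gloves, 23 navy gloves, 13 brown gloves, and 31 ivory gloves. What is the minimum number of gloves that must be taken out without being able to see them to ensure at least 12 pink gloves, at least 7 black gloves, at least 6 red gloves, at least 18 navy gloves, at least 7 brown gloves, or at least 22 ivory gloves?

67

The worst case stops just short of every target: 11 pink, 6 black, 5 red, 17 navy, 6 brown, 21 ivory — 11 + 6 + 5 + 17 + 6 + 21 = 66 gloves.
One more glove must push some color to its target, so 66 + 1 = 67.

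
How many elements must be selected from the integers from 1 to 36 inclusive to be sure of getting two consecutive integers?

Partition {1, …, 36} into 18 pairs: {1,2}, {3,4}, …, {35,36}.
Choosing 18 integers — say the 18 even numbers 2, 4, …, 36 — takes one from each pair and avoids the property.
Choosing 19 forces two into the same pair by pigeonhole, and those are consecutive. So 19.

19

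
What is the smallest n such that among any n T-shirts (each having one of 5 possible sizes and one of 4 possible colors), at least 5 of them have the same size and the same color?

There are 5 × 4 = 20 (size, color) combinations acting as pigeonholes.
With 20 × 4 = 80 T-shirts we could place exactly 4 in each, with no (size, color) pair reaching 5.
One more forces some (size, color) pair to hold 5, so 80 + 1 = 81.

81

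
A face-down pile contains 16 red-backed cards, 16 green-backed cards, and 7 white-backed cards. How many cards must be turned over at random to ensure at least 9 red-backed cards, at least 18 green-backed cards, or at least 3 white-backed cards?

27

The worst case stops just short of every target: 8 red-backed, all 16 green-backed, 2 white-backed — 8 + 16 + 2 = 26 cards.
One more card must push some back color to its target, so 26 + 1 = 27.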